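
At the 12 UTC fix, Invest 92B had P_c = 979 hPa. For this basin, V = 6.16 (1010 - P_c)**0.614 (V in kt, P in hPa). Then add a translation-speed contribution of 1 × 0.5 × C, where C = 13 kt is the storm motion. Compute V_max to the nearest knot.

57 kt

ΔP = 1010 − 979 = 31 hPa.
31^0.614 ≈ 8.236.
V ≈ 6.16 × 8.236 ≈ 50.7 kt.
Translation term: 1 × 0.5 × 13 = 6.5 kt.
Corrected V ≈ 57.2 kt → 57 kt.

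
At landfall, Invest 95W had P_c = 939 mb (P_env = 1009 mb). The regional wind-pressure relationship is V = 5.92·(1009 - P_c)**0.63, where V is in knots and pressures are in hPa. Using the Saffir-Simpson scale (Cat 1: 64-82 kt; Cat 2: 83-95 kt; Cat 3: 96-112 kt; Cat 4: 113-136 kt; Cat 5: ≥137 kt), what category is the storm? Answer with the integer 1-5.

ΔP = 1009 − 939 = 70 mb.
V ≈ 5.92 × 70^0.63 = 5.92 × 14.53 ≈ 86 kt.
86 kt falls in the Category 2 band.

2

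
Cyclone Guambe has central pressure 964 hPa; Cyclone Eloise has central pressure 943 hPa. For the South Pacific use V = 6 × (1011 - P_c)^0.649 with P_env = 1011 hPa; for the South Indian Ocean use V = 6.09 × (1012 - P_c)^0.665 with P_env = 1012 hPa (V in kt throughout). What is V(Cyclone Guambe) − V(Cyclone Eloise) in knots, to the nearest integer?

-29 kt

Cyclone Guambe: ΔP = 47; V ≈ 6 × 47^0.649 ≈ 73.00 kt.
Cyclone Eloise: ΔP = 69; V ≈ 6.09 × 69^0.665 ≈ 101.73 kt.
Difference ≈ 73.00 − 101.73 = -28.73 → -29 kt.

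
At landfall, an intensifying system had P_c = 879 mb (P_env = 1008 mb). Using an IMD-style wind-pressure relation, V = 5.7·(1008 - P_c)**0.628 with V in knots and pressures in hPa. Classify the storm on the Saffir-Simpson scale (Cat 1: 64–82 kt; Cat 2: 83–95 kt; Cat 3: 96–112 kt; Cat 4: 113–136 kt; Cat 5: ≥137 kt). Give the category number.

ΔP = 1008 − 879 = 129 mb.
V ≈ 5.7 × 129^0.628 = 5.7 × 21.16 ≈ 121 kt.
121 kt falls in the Category 4 band.

4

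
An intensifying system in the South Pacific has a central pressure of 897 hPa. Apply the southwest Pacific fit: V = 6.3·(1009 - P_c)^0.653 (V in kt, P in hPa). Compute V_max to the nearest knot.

137 kt

ΔP = 1009 − 897 = 112 hPa.
112^0.653 ≈ 21.784.
V ≈ 6.3 × 21.784 ≈ 137.2 kt.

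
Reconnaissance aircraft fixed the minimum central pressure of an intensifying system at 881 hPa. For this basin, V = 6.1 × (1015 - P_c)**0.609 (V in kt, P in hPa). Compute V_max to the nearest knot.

ΔP = 1015 − 881 = 134 hPa.
134^0.609 ≈ 19.743.
V ≈ 6.1 × 19.743 ≈ 120.4 kt.

120 kt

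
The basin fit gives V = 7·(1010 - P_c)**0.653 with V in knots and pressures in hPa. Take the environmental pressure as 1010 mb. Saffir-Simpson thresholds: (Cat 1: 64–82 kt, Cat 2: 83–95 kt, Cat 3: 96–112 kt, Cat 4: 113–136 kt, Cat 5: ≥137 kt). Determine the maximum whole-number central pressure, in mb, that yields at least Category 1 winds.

980 mb

Category 1 begins at V = 64 kt.
Required ΔP = (64/7)^(1/0.653) = 9.143^1.531 ≈ 29.63 mb.
P_c ≤ 1010 − 29.63 = 980.37, so the highest integer P_c is 980 mb.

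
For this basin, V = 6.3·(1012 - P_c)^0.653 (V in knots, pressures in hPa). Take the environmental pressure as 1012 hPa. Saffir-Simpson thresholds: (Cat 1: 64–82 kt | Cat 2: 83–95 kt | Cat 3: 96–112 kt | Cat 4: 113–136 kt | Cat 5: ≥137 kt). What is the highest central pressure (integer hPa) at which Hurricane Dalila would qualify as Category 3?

Category 3 begins at V = 96 kt.
Required ΔP = (96/6.3)^(1/0.653) = 15.238^1.531 ≈ 64.79 hPa.
P_c ≤ 1012 − 64.79 = 947.21, so the highest integer P_c is 947 hPa.

947 hPa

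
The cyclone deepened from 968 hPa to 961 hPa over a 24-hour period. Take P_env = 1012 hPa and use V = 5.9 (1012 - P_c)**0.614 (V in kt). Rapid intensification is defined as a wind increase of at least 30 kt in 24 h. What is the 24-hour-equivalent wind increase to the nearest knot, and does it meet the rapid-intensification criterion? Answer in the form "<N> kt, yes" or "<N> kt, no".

V₁: ΔP = 44, V ≈ 5.9 × 44^0.614 ≈ 60.25 kt.
V₂: ΔP = 51, V ≈ 5.9 × 51^0.614 ≈ 65.96 kt.
ΔV over 24 h = 5.71 kt → 24 h equivalent = 5.71 × 24/24 ≈ 5.71 kt.
6 kt < 30 kt ⇒ not rapid intensification.

6 kt, no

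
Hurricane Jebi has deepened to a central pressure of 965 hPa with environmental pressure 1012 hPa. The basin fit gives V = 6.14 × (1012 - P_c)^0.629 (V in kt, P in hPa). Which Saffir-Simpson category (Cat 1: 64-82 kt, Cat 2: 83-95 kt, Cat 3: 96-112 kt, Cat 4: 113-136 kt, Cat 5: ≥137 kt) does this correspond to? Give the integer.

1

ΔP = 1012 − 965 = 47 hPa.
V ≈ 6.14 × 47^0.629 = 6.14 × 11.27 ≈ 69 kt.
69 kt falls in the Category 1 band.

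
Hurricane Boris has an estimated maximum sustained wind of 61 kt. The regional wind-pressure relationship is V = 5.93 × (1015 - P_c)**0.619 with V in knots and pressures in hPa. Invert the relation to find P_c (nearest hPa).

972 hPa

ΔP = (V / 5.93)^(1/0.619) = (61/5.93)^1.616.
61/5.93 = 10.287; 10.287^1.616 ≈ 43.19 hPa.
P_c = 1015 − 43.19 = 971.81 ≈ 972 hPa.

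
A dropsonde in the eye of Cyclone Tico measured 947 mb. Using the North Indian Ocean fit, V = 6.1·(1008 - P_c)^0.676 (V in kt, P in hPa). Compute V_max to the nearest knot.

ΔP = 1008 − 947 = 61 mb.
61^0.676 ≈ 16.102.
V ≈ 6.1 × 16.102 ≈ 98.2 kt.

98 kt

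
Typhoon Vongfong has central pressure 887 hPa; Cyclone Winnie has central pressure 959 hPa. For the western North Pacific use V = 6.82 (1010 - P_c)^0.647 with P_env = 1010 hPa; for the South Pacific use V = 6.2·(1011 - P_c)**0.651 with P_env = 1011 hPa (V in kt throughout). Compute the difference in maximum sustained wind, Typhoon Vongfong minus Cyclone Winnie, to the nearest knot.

72 kt

Typhoon Vongfong: ΔP = 123; V ≈ 6.82 × 123^0.647 ≈ 153.45 kt.
Cyclone Winnie: ΔP = 52; V ≈ 6.2 × 52^0.651 ≈ 81.19 kt.
Difference ≈ 153.45 − 81.19 = 72.26 → 72 kt.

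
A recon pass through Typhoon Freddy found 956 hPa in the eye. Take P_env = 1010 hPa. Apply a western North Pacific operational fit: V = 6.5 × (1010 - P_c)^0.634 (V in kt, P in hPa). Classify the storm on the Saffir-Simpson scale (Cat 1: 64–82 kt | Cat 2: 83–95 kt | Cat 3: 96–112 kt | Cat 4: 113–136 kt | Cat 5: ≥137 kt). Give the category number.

1

ΔP = 1010 − 956 = 54 hPa.
V ≈ 6.5 × 54^0.634 = 6.5 × 12.54 ≈ 82 kt.
82 kt falls in the Category 1 band.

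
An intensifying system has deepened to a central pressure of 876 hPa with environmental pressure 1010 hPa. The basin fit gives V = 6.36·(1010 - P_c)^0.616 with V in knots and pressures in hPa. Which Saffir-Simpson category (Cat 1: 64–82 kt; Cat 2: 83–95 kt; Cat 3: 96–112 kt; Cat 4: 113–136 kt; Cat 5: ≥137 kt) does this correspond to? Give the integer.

ΔP = 1010 − 876 = 134 hPa.
V ≈ 6.36 × 134^0.616 = 6.36 × 20.43 ≈ 130 kt.
130 kt falls in the Category 4 band.

4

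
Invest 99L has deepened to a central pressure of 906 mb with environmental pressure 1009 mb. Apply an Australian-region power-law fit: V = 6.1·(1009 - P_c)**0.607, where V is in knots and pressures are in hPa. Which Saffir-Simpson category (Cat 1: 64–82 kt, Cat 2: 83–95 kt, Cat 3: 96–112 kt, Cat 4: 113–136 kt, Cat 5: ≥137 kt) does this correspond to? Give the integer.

ΔP = 1009 − 906 = 103 mb.
V ≈ 6.1 × 103^0.607 = 6.1 × 16.66 ≈ 102 kt.
102 kt falls in the Category 3 band.

3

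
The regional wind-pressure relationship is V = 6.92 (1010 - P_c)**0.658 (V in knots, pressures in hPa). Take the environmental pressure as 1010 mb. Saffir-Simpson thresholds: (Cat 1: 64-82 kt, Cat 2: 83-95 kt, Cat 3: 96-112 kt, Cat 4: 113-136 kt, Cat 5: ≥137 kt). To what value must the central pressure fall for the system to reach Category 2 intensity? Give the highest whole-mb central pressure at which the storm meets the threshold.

Category 2 begins at V = 83 kt.
Required ΔP = (83/6.92)^(1/0.658) = 11.994^1.520 ≈ 43.63 mb.
P_c ≤ 1010 − 43.63 = 966.37, so the highest integer P_c is 966 mb.

966 mb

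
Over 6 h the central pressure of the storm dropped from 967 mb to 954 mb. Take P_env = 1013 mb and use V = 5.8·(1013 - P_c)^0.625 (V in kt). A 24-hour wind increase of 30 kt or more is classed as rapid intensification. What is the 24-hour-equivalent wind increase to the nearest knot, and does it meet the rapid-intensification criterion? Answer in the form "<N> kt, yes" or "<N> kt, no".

V₁: ΔP = 46, V ≈ 5.8 × 46^0.625 ≈ 63.48 kt.
V₂: ΔP = 59, V ≈ 5.8 × 59^0.625 ≈ 74.17 kt.
ΔV over 6 h = 10.69 kt → 24 h equivalent = 10.69 × 24/6 ≈ 42.76 kt.
43 kt ≥ 30 kt ⇒ rapid intensification.

43 kt, yes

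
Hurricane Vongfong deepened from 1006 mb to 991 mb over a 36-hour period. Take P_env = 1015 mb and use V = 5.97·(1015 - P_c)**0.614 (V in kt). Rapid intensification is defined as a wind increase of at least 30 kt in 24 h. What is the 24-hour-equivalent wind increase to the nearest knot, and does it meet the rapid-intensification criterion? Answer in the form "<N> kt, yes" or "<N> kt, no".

13 kt, no

V₁: ΔP = 9, V ≈ 5.97 × 9^0.614 ≈ 23.01 kt.
V₂: ΔP = 24, V ≈ 5.97 × 24^0.614 ≈ 42.02 kt.
ΔV over 36 h = 19.01 kt → 24 h equivalent = 19.01 × 24/36 ≈ 12.67 kt.
13 kt < 30 kt ⇒ not rapid intensification.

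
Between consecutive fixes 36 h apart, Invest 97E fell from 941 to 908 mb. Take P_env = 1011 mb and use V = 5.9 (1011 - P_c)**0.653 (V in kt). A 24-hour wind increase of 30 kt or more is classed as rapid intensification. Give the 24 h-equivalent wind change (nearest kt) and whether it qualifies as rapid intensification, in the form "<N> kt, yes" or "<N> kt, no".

V₁: ΔP = 70, V ≈ 5.9 × 70^0.653 ≈ 94.56 kt.
V₂: ΔP = 103, V ≈ 5.9 × 103^0.653 ≈ 121.68 kt.
ΔV over 36 h = 27.12 kt → 24 h equivalent = 27.12 × 24/36 ≈ 18.08 kt.
18 kt < 30 kt ⇒ not rapid intensification.

18 kt, no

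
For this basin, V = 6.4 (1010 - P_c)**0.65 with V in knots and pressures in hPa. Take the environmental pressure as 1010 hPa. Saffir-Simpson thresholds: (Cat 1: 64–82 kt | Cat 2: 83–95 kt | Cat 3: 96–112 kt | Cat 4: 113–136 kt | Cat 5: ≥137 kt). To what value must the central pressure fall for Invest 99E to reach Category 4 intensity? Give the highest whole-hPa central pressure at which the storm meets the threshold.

Category 4 begins at V = 113 kt.
Required ΔP = (113/6.4)^(1/0.65) = 17.656^1.538 ≈ 82.85 hPa.
P_c ≤ 1010 − 82.85 = 927.15, so the highest integer P_c is 927 hPa.

927 hPa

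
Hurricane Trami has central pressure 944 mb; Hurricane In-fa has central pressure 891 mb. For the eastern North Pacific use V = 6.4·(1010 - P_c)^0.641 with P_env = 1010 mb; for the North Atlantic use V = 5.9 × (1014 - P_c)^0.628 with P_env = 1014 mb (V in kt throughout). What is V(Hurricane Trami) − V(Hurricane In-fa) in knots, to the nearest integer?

Hurricane Trami: ΔP = 66; V ≈ 6.4 × 66^0.641 ≈ 93.87 kt.
Hurricane In-fa: ΔP = 123; V ≈ 5.9 × 123^0.628 ≈ 121.15 kt.
Difference ≈ 93.87 − 121.15 = -27.28 → -27 kt.

-27 kt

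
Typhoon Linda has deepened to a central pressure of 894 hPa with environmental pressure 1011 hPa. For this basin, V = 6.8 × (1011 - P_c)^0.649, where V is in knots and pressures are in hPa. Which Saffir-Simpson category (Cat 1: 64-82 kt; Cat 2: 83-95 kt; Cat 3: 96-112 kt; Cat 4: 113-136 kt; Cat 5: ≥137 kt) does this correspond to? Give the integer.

ΔP = 1011 − 894 = 117 hPa.
V ≈ 6.8 × 117^0.649 = 6.8 × 21.99 ≈ 150 kt.
150 kt falls in the Category 5 band.

5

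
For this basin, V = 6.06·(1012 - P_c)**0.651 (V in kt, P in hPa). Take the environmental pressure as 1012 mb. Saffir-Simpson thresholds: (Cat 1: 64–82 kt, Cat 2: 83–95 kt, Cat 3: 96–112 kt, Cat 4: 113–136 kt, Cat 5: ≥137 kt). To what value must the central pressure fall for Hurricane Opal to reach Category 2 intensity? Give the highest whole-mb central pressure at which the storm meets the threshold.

956 mb

Category 2 begins at V = 83 kt.
Required ΔP = (83/6.06)^(1/0.651) = 13.696^1.536 ≈ 55.71 mb.
P_c ≤ 1012 − 55.71 = 956.29, so the highest integer P_c is 956 mb.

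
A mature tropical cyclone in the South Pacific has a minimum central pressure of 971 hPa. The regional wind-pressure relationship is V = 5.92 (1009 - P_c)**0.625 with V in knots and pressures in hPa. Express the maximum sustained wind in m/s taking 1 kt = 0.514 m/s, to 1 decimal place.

29.6 m/s

ΔP = 1009 − 971 = 38 hPa.
V ≈ 5.92 × 38^0.625 = 5.92 × 9.713 ≈ 57.502 kt.
57.502 × 0.514 ≈ 29.56 m/s → 29.6 m/s.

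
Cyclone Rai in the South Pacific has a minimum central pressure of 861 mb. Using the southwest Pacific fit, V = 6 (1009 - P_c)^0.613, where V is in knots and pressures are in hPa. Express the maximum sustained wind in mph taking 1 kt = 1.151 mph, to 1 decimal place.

ΔP = 1009 − 861 = 148 mb.
V ≈ 6 × 148^0.613 = 6 × 21.398 ≈ 128.387 kt.
128.387 × 1.151 ≈ 147.77 mph → 147.8 mph.

147.8 mph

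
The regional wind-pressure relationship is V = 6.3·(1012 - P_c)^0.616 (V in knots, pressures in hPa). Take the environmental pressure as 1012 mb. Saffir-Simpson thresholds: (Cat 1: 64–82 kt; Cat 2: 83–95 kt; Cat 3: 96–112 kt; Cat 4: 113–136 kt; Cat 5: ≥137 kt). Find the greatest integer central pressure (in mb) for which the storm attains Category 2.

946 mb

Category 2 begins at V = 83 kt.
Required ΔP = (83/6.3)^(1/0.616) = 13.175^1.623 ≈ 65.73 mb.
P_c ≤ 1012 − 65.73 = 946.27, so the highest integer P_c is 946 mb.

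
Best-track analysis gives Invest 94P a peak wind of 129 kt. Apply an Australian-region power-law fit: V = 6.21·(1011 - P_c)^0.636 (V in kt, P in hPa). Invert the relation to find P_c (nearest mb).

ΔP = (V / 6.21)^(1/0.636) = (129/6.21)^1.572.
129/6.21 = 20.773; 20.773^1.572 ≈ 117.91 mb.
P_c = 1011 − 117.91 = 893.09 ≈ 893 mb.

893 mb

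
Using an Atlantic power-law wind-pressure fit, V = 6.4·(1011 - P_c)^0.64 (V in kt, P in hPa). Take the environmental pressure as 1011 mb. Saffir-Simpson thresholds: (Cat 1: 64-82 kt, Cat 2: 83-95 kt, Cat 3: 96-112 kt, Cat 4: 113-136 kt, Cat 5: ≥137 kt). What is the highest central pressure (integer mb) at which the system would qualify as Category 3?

942 mb

Category 3 begins at V = 96 kt.
Required ΔP = (96/6.4)^(1/0.64) = 15.000^1.562 ≈ 68.81 mb.
P_c ≤ 1011 − 68.81 = 942.19, so the highest integer P_c is 942 mb.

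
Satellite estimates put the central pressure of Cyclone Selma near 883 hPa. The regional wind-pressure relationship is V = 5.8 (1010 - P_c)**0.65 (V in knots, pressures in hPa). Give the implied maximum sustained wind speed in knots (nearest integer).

135 kt

ΔP = 1010 − 883 = 127 hPa.
127^0.65 ≈ 23.306.
V ≈ 5.8 × 23.306 ≈ 135.2 kt.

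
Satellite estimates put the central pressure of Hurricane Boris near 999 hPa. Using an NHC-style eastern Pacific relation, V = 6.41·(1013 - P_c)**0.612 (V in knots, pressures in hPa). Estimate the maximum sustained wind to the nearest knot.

ΔP = 1013 − 999 = 14 hPa.
14^0.612 ≈ 5.028.
V ≈ 6.41 × 5.028 ≈ 32.2 kt.

32 kt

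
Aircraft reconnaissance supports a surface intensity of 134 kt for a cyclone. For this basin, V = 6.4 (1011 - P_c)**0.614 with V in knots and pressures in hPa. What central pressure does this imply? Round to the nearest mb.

869 mb

ΔP = (V / 6.4)^(1/0.614) = (134/6.4)^1.629.
134/6.4 = 20.938; 20.938^1.629 ≈ 141.69 mb.
P_c = 1011 − 141.69 = 869.31 ≈ 869 mb.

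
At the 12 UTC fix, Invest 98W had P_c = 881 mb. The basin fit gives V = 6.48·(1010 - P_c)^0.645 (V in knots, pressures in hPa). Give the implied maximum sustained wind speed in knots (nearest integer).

149 kt

ΔP = 1010 − 881 = 129 mb.
129^0.645 ≈ 22.979.
V ≈ 6.48 × 22.979 ≈ 148.9 kt.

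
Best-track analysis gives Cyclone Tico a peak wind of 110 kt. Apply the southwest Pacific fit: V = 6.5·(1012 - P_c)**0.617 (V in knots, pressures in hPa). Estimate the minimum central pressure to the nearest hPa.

914 hPa

ΔP = (V / 6.5)^(1/0.617) = (110/6.5)^1.621.
110/6.5 = 16.923; 16.923^1.621 ≈ 97.96 hPa.
P_c = 1012 − 97.96 = 914.04 ≈ 914 hPa.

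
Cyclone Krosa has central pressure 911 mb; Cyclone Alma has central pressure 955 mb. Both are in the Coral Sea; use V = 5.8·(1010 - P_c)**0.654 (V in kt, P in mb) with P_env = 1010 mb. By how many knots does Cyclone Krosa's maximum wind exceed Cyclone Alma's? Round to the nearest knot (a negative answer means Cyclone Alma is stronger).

37 kt

Cyclone Krosa: ΔP = 99; V ≈ 5.8 × 99^0.654 ≈ 117.10 kt.
Cyclone Alma: ΔP = 55; V ≈ 5.8 × 55^0.654 ≈ 79.73 kt.
Difference ≈ 117.10 − 79.73 = 37.37 → 37 kt.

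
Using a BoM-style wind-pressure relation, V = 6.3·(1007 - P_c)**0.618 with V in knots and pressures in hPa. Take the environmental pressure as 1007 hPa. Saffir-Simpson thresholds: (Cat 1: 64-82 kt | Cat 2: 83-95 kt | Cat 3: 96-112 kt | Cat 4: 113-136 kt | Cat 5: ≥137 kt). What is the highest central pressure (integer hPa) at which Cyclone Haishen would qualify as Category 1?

964 hPa

Category 1 begins at V = 64 kt.
Required ΔP = (64/6.3)^(1/0.618) = 10.159^1.618 ≈ 42.58 hPa.
P_c ≤ 1007 − 42.58 = 964.42, so the highest integer P_c is 964 hPa.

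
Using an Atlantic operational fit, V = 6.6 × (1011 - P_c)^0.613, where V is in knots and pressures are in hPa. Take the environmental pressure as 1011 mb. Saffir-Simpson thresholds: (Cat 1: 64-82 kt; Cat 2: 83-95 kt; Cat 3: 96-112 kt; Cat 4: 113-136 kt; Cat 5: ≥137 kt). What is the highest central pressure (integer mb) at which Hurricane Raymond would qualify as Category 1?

970 mb

Category 1 begins at V = 64 kt.
Required ΔP = (64/6.6)^(1/0.613) = 9.697^1.631 ≈ 40.69 mb.
P_c ≤ 1011 − 40.69 = 970.31, so the highest integer P_c is 970 mb.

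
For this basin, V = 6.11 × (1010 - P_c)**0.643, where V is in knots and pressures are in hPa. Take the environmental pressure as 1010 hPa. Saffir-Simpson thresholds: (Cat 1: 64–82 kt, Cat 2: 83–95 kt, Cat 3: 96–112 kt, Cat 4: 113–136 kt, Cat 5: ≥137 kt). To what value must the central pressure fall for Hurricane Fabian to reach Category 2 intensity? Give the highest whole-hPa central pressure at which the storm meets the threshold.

Category 2 begins at V = 83 kt.
Required ΔP = (83/6.11)^(1/0.643) = 13.584^1.555 ≈ 57.82 hPa.
P_c ≤ 1010 − 57.82 = 952.18, so the highest integer P_c is 952 hPa.

952 hPa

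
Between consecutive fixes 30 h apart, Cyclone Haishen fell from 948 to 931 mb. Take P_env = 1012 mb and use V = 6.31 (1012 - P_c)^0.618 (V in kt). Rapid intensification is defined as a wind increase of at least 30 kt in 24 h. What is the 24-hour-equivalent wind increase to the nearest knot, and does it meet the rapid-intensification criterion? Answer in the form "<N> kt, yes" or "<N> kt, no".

V₁: ΔP = 64, V ≈ 6.31 × 64^0.618 ≈ 82.46 kt.
V₂: ΔP = 81, V ≈ 6.31 × 81^0.618 ≈ 95.38 kt.
ΔV over 30 h = 12.92 kt → 24 h equivalent = 12.92 × 24/30 ≈ 10.34 kt.
10 kt < 30 kt ⇒ not rapid intensification.

10 kt, no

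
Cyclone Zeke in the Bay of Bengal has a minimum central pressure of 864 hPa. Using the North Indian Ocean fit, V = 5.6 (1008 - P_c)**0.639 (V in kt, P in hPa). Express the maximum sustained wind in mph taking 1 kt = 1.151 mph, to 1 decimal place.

ΔP = 1008 − 864 = 144 hPa.
V ≈ 5.6 × 144^0.639 = 5.6 × 23.944 ≈ 134.085 kt.
134.085 × 1.151 ≈ 154.33 mph → 154.3 mph.

154.3 mph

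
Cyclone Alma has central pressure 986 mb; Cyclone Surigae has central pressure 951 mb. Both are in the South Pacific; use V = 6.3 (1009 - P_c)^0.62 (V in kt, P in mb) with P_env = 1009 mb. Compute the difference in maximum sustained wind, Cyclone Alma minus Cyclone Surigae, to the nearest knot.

Cyclone Alma: ΔP = 23; V ≈ 6.3 × 23^0.62 ≈ 44.02 kt.
Cyclone Surigae: ΔP = 58; V ≈ 6.3 × 58^0.62 ≈ 78.10 kt.
Difference ≈ 44.02 − 78.10 = -34.08 → -34 kt.

-34 kt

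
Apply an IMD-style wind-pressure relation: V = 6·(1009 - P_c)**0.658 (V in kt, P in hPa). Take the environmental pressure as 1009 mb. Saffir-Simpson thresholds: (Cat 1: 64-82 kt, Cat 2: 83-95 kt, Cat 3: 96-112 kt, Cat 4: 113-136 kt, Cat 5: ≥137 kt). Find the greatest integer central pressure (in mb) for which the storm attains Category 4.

922 mb

Category 4 begins at V = 113 kt.
Required ΔP = (113/6)^(1/0.658) = 18.833^1.520 ≈ 86.61 mb.
P_c ≤ 1009 − 86.61 = 922.39, so the highest integer P_c is 922 mb.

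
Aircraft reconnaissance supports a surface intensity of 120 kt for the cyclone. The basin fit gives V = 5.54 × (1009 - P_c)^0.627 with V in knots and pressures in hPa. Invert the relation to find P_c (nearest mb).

874 mb

ΔP = (V / 5.54)^(1/0.627) = (120/5.54)^1.595.
120/5.54 = 21.661; 21.661^1.595 ≈ 134.98 mb.
P_c = 1009 − 134.98 = 874.02 ≈ 874 mb.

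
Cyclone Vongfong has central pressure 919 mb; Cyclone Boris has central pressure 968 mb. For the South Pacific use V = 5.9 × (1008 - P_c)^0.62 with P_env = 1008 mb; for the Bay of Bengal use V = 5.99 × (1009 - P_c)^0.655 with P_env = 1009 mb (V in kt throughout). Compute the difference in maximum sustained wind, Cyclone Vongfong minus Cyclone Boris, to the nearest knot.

Cyclone Vongfong: ΔP = 89; V ≈ 5.9 × 89^0.62 ≈ 95.38 kt.
Cyclone Boris: ΔP = 41; V ≈ 5.99 × 41^0.655 ≈ 68.20 kt.
Difference ≈ 95.38 − 68.20 = 27.18 → 27 kt.

27 kt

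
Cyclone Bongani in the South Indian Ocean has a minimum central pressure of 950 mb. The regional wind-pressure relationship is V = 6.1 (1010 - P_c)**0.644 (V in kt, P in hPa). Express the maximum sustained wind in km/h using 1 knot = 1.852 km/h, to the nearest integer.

158 km/h

ΔP = 1010 − 950 = 60 mb.
V ≈ 6.1 × 60^0.644 = 6.1 × 13.968 ≈ 85.204 kt.
85.204 × 1.852 ≈ 157.80 km/h → 158 km/h.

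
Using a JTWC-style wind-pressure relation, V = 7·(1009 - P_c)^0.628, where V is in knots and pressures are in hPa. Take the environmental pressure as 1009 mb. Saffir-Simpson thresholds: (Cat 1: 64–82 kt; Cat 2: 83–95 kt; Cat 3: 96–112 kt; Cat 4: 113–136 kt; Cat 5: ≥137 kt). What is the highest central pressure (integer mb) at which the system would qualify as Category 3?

Category 3 begins at V = 96 kt.
Required ΔP = (96/7)^(1/0.628) = 13.714^1.592 ≈ 64.68 mb.
P_c ≤ 1009 − 64.68 = 944.32, so the highest integer P_c is 944 mb.

944 mb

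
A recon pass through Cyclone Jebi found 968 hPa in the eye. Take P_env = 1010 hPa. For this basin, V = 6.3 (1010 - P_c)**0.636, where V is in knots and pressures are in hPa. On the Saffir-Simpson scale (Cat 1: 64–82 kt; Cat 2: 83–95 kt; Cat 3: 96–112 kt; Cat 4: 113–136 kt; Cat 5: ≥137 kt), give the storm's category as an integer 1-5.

ΔP = 1010 − 968 = 42 hPa.
V ≈ 6.3 × 42^0.636 = 6.3 × 10.77 ≈ 68 kt.
68 kt falls in the Category 1 band.

1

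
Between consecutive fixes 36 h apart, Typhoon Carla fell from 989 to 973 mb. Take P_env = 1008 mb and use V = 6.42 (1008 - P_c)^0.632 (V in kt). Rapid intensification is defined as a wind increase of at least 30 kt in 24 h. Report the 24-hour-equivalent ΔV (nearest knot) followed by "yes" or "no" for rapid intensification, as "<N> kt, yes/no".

13 kt, no

V₁: ΔP = 19, V ≈ 6.42 × 19^0.632 ≈ 41.28 kt.
V₂: ΔP = 35, V ≈ 6.42 × 35^0.632 ≈ 60.73 kt.
ΔV over 36 h = 19.45 kt → 24 h equivalent = 19.45 × 24/36 ≈ 12.97 kt.
13 kt < 30 kt ⇒ not rapid intensification.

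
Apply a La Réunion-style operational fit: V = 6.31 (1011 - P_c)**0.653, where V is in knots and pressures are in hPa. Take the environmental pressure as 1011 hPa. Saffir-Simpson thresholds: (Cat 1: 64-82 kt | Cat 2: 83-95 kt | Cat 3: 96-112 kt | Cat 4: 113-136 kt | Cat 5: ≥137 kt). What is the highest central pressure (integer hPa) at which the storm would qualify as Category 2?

959 hPa

Category 2 begins at V = 83 kt.
Required ΔP = (83/6.31)^(1/0.653) = 13.154^1.531 ≈ 51.73 hPa.
P_c ≤ 1011 − 51.73 = 959.27, so the highest integer P_c is 959 hPa.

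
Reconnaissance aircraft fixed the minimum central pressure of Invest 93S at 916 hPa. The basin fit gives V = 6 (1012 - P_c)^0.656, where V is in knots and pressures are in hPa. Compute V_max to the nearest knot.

120 kt

ΔP = 1012 − 916 = 96 hPa.
96^0.656 ≈ 19.970.
V ≈ 6 × 19.970 ≈ 119.8 kt.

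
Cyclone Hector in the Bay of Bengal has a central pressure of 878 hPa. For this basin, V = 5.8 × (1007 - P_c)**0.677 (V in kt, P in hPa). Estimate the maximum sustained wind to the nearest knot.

156 kt

ΔP = 1007 − 878 = 129 hPa.
129^0.677 ≈ 26.845.
V ≈ 5.8 × 26.845 ≈ 155.7 kt.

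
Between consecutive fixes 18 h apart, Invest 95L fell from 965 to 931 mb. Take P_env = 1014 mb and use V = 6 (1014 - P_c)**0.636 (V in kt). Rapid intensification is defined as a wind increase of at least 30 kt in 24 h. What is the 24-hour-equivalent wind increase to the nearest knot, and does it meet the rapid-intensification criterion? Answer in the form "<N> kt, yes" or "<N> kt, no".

V₁: ΔP = 49, V ≈ 6 × 49^0.636 ≈ 71.30 kt.
V₂: ΔP = 83, V ≈ 6 × 83^0.636 ≈ 99.70 kt.
ΔV over 18 h = 28.40 kt → 24 h equivalent = 28.40 × 24/18 ≈ 37.87 kt.
38 kt ≥ 30 kt ⇒ rapid intensification.

38 kt, yes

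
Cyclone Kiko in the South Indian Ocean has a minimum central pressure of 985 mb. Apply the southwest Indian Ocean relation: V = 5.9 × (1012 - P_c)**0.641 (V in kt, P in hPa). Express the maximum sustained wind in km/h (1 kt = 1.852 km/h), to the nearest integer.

ΔP = 1012 − 985 = 27 mb.
V ≈ 5.9 × 27^0.641 = 5.9 × 8.270 ≈ 48.793 kt.
48.793 × 1.852 ≈ 90.36 km/h → 90 km/h.

90 km/h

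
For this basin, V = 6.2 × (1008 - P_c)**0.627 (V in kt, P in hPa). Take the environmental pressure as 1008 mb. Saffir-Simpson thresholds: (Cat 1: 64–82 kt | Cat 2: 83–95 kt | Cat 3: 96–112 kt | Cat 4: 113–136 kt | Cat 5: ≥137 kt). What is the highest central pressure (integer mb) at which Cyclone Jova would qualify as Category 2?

Category 2 begins at V = 83 kt.
Required ΔP = (83/6.2)^(1/0.627) = 13.387^1.595 ≈ 62.65 mb.
P_c ≤ 1008 − 62.65 = 945.35, so the highest integer P_c is 945 mb.

945 mb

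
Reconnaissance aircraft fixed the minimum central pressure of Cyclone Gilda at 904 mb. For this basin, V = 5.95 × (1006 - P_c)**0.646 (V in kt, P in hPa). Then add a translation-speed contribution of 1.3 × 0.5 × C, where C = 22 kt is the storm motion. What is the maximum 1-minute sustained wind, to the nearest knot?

ΔP = 1006 − 904 = 102 mb.
102^0.646 ≈ 19.841.
V ≈ 5.95 × 19.841 ≈ 118.1 kt.
Translation term: 1.3 × 0.5 × 22 = 14.3 kt.
Corrected V ≈ 132.4 kt → 132 kt.

132 kt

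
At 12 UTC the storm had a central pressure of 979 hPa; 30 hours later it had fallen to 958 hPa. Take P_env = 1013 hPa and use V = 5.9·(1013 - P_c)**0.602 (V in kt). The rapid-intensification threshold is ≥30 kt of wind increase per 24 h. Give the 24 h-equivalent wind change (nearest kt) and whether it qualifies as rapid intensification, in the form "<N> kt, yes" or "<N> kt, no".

V₁: ΔP = 34, V ≈ 5.9 × 34^0.602 ≈ 49.29 kt.
V₂: ΔP = 55, V ≈ 5.9 × 55^0.602 ≈ 65.85 kt.
ΔV over 30 h = 16.56 kt → 24 h equivalent = 16.56 × 24/30 ≈ 13.25 kt.
13 kt < 30 kt ⇒ not rapid intensification.

13 kt, no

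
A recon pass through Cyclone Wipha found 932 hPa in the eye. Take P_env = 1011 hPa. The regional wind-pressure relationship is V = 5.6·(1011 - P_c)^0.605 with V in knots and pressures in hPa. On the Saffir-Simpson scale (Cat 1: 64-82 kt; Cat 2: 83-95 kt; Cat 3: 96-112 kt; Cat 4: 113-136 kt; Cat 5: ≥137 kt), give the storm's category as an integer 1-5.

1

ΔP = 1011 − 932 = 79 hPa.
V ≈ 5.6 × 79^0.605 = 5.6 × 14.06 ≈ 79 kt.
79 kt falls in the Category 1 band.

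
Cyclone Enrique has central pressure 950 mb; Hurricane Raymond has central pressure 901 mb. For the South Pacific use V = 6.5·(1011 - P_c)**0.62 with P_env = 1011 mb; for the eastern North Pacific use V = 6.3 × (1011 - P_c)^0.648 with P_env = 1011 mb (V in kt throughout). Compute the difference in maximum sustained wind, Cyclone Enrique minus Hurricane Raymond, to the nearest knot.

Cyclone Enrique: ΔP = 61; V ≈ 6.5 × 61^0.62 ≈ 83.14 kt.
Hurricane Raymond: ΔP = 110; V ≈ 6.3 × 110^0.648 ≈ 132.48 kt.
Difference ≈ 83.14 − 132.48 = -49.34 → -49 kt.

-49 kt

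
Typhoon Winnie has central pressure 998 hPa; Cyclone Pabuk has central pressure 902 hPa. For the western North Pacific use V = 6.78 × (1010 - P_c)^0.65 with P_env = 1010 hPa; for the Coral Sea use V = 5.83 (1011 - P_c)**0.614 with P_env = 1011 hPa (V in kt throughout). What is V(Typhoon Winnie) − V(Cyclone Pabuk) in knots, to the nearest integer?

-70 kt

Typhoon Winnie: ΔP = 12; V ≈ 6.78 × 12^0.65 ≈ 34.10 kt.
Cyclone Pabuk: ΔP = 109; V ≈ 5.83 × 109^0.614 ≈ 103.91 kt.
Difference ≈ 34.10 − 103.91 = -69.81 → -70 kt.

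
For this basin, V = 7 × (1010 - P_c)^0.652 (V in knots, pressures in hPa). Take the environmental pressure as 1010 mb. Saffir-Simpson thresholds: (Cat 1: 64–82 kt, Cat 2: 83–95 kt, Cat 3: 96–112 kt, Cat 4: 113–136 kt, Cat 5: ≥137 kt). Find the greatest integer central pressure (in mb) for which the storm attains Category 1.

Category 1 begins at V = 64 kt.
Required ΔP = (64/7)^(1/0.652) = 9.143^1.534 ≈ 29.79 mb.
P_c ≤ 1010 − 29.79 = 980.21, so the highest integer P_c is 980 mb.

980 mb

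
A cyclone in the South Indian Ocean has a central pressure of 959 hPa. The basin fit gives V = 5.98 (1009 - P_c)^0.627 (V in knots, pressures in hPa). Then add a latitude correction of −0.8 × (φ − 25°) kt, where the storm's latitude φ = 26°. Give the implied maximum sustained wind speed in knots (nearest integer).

ΔP = 1009 − 959 = 50 hPa.
50^0.627 ≈ 11.621.
V ≈ 5.98 × 11.621 ≈ 69.5 kt.
Latitude correction: −0.8 × (26 − 25) = -0.8 kt.
Corrected V ≈ 68.7 kt → 69 kt.

69 kt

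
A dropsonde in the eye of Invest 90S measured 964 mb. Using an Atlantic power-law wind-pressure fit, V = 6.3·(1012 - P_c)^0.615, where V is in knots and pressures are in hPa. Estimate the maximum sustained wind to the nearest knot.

ΔP = 1012 − 964 = 48 mb.
48^0.615 ≈ 10.813.
V ≈ 6.3 × 10.813 ≈ 68.1 kt.

68 kt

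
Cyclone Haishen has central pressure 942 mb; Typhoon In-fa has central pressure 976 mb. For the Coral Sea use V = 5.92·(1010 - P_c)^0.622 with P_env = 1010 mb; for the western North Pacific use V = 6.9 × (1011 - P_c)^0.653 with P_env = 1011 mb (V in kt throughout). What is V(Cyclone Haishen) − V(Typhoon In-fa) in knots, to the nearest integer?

11 kt

Cyclone Haishen: ΔP = 68; V ≈ 5.92 × 68^0.622 ≈ 81.68 kt.
Typhoon In-fa: ΔP = 35; V ≈ 6.9 × 35^0.653 ≈ 70.33 kt.
Difference ≈ 81.68 − 70.33 = 11.35 → 11 kt.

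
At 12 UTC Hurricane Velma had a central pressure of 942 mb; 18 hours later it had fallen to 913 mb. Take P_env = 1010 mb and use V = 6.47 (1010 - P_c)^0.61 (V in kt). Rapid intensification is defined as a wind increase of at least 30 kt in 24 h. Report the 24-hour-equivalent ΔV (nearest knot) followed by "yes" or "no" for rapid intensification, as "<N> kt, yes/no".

27 kt, no

V₁: ΔP = 68, V ≈ 6.47 × 68^0.61 ≈ 84.87 kt.
V₂: ΔP = 97, V ≈ 6.47 × 97^0.61 ≈ 105.40 kt.
ΔV over 18 h = 20.53 kt → 24 h equivalent = 20.53 × 24/18 ≈ 27.37 kt.
27 kt < 30 kt ⇒ not rapid intensification.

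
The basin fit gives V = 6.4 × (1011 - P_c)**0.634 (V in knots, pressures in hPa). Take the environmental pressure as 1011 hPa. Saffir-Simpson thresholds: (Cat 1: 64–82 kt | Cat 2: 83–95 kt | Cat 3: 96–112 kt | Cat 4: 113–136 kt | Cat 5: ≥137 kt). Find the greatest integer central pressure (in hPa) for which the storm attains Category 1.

973 hPa

Category 1 begins at V = 64 kt.
Required ΔP = (64/6.4)^(1/0.634) = 10.000^1.577 ≈ 37.78 hPa.
P_c ≤ 1011 − 37.78 = 973.22, so the highest integer P_c is 973 hPa.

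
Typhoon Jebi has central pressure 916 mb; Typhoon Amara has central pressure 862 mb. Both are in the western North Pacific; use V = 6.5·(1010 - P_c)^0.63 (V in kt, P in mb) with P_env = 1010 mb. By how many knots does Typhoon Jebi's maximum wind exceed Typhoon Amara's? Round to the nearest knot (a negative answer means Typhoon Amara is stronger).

-38 kt

Typhoon Jebi: ΔP = 94; V ≈ 6.5 × 94^0.63 ≈ 113.76 kt.
Typhoon Amara: ΔP = 148; V ≈ 6.5 × 148^0.63 ≈ 151.42 kt.
Difference ≈ 113.76 − 151.42 = -37.66 → -38 kt.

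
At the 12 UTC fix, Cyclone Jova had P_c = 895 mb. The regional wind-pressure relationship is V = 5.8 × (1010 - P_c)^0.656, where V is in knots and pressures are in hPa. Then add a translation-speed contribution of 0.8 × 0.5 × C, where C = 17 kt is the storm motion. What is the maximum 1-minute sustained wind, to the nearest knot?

ΔP = 1010 − 895 = 115 mb.
115^0.656 ≈ 22.481.
V ≈ 5.8 × 22.481 ≈ 130.4 kt.
Translation term: 0.8 × 0.5 × 17 = 6.8 kt.
Corrected V ≈ 137.2 kt → 137 kt.

137 kt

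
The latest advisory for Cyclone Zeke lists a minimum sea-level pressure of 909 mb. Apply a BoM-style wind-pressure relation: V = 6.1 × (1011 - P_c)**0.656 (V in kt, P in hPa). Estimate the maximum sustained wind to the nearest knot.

127 kt

ΔP = 1011 − 909 = 102 mb.
102^0.656 ≈ 20.780.
V ≈ 6.1 × 20.780 ≈ 126.8 kt.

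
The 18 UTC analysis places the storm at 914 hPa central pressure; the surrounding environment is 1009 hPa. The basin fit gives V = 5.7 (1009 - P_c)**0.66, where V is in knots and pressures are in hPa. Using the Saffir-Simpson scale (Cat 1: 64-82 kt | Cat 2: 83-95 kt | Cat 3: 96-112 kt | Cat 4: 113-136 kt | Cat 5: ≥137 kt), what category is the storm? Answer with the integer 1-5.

4

ΔP = 1009 − 914 = 95 hPa.
V ≈ 5.7 × 95^0.66 = 5.7 × 20.20 ≈ 115 kt.
115 kt falls in the Category 4 band.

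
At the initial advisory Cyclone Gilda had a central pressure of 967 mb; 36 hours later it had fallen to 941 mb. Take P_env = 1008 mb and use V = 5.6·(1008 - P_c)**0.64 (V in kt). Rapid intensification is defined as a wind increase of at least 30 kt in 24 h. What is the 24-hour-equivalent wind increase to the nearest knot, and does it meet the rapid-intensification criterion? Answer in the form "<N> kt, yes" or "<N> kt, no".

V₁: ΔP = 41, V ≈ 5.6 × 41^0.64 ≈ 60.31 kt.
V₂: ΔP = 67, V ≈ 5.6 × 67^0.64 ≈ 82.58 kt.
ΔV over 36 h = 22.27 kt → 24 h equivalent = 22.27 × 24/36 ≈ 14.85 kt.
15 kt < 30 kt ⇒ not rapid intensification.

15 kt, no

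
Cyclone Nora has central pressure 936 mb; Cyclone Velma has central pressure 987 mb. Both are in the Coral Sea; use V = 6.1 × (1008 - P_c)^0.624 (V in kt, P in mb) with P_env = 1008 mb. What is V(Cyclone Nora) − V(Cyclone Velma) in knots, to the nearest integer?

47 kt

Cyclone Nora: ΔP = 72; V ≈ 6.1 × 72^0.624 ≈ 87.96 kt.
Cyclone Velma: ΔP = 21; V ≈ 6.1 × 21^0.624 ≈ 40.78 kt.
Difference ≈ 87.96 − 40.78 = 47.18 → 47 kt.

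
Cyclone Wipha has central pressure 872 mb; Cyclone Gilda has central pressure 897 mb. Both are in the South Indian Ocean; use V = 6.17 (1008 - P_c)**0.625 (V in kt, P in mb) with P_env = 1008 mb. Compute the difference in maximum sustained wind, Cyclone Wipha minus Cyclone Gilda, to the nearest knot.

Cyclone Wipha: ΔP = 136; V ≈ 6.17 × 136^0.625 ≈ 132.97 kt.
Cyclone Gilda: ΔP = 111; V ≈ 6.17 × 111^0.625 ≈ 117.11 kt.
Difference ≈ 132.97 − 117.11 = 15.86 → 16 kt.

16 kt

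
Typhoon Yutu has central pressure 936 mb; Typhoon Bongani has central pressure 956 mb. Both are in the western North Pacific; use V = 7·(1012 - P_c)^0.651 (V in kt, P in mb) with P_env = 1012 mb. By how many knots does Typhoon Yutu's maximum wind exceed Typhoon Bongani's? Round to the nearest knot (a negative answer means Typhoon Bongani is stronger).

21 kt

Typhoon Yutu: ΔP = 76; V ≈ 7 × 76^0.651 ≈ 117.36 kt.
Typhoon Bongani: ΔP = 56; V ≈ 7 × 56^0.651 ≈ 96.20 kt.
Difference ≈ 117.36 − 96.20 = 21.16 → 21 kt.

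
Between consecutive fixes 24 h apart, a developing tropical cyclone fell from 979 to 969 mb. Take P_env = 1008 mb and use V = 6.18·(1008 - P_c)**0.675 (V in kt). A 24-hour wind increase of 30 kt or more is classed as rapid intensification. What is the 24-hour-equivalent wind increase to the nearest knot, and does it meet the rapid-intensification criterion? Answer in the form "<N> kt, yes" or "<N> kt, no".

V₁: ΔP = 29, V ≈ 6.18 × 29^0.675 ≈ 59.99 kt.
V₂: ΔP = 39, V ≈ 6.18 × 39^0.675 ≈ 73.28 kt.
ΔV over 24 h = 13.29 kt → 24 h equivalent = 13.29 × 24/24 ≈ 13.29 kt.
13 kt < 30 kt ⇒ not rapid intensification.

13 kt, no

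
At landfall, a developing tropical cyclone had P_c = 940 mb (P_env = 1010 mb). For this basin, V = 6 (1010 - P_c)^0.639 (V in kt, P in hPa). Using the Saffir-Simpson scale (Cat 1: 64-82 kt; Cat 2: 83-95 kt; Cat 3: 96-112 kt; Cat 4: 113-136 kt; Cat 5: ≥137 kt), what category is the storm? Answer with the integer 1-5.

2

ΔP = 1010 − 940 = 70 mb.
V ≈ 6 × 70^0.639 = 6 × 15.10 ≈ 91 kt.
91 kt falls in the Category 2 band.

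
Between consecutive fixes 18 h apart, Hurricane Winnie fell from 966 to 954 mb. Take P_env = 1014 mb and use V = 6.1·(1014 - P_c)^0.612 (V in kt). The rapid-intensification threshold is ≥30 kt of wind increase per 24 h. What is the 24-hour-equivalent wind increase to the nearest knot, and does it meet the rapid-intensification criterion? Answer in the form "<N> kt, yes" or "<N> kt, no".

13 kt, no

V₁: ΔP = 48, V ≈ 6.1 × 48^0.612 ≈ 65.20 kt.
V₂: ΔP = 60, V ≈ 6.1 × 60^0.612 ≈ 74.74 kt.
ΔV over 18 h = 9.54 kt → 24 h equivalent = 9.54 × 24/18 ≈ 12.72 kt.
13 kt < 30 kt ⇒ not rapid intensification.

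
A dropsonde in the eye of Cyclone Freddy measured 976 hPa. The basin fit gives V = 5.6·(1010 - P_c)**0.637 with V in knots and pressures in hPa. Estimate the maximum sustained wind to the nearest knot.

ΔP = 1010 − 976 = 34 hPa.
34^0.637 ≈ 9.453.
V ≈ 5.6 × 9.453 ≈ 52.9 kt.

53 kt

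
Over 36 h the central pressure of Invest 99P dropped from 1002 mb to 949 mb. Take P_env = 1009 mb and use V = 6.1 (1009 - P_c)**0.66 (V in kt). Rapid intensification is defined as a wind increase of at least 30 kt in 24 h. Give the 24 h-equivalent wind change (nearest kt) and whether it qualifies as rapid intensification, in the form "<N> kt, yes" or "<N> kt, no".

46 kt, yes

V₁: ΔP = 7, V ≈ 6.1 × 7^0.66 ≈ 22.03 kt.
V₂: ΔP = 60, V ≈ 6.1 × 60^0.66 ≈ 90.97 kt.
ΔV over 36 h = 68.94 kt → 24 h equivalent = 68.94 × 24/36 ≈ 45.96 kt.
46 kt ≥ 30 kt ⇒ rapid intensification.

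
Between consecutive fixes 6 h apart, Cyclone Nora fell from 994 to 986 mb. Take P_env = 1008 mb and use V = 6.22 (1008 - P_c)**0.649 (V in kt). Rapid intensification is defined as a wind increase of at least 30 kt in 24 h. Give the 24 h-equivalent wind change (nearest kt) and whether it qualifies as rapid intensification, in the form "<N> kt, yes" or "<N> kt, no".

47 kt, yes

V₁: ΔP = 14, V ≈ 6.22 × 14^0.649 ≈ 34.48 kt.
V₂: ΔP = 22, V ≈ 6.22 × 22^0.649 ≈ 46.24 kt.
ΔV over 6 h = 11.76 kt → 24 h equivalent = 11.76 × 24/6 ≈ 47.04 kt.
47 kt ≥ 30 kt ⇒ rapid intensification.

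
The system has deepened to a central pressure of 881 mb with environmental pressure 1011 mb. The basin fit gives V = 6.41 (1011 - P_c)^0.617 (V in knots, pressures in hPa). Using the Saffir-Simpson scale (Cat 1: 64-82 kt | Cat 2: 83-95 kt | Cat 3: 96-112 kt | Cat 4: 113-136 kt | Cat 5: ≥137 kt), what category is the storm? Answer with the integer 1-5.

4

ΔP = 1011 − 881 = 130 mb.
V ≈ 6.41 × 130^0.617 = 6.41 × 20.15 ≈ 129 kt.
129 kt falls in the Category 4 band.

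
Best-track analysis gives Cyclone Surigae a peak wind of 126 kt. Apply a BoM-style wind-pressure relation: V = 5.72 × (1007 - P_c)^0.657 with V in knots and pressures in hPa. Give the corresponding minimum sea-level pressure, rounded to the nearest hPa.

896 hPa

ΔP = (V / 5.72)^(1/0.657) = (126/5.72)^1.522.
126/5.72 = 22.028; 22.028^1.522 ≈ 110.69 hPa.
P_c = 1007 − 110.69 = 896.31 ≈ 896 hPa.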